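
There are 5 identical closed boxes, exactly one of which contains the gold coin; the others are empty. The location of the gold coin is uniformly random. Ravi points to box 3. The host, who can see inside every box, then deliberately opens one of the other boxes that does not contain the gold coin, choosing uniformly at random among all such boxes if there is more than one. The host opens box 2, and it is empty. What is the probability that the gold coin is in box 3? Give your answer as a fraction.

1/5

Consider each possible location of the gold coin in turn.
If it is in any of boxes 1, 4, and 5 (prior 1/5 each): the host has 3 equally likely choices, so probability 1/3; weight (1/5)·(1/3) = 1/15 each.
If it is in box 2 (prior 1/5): the host opened box 2, so this case is ruled out; weight (1/5)·0 = 0.
If it is in box 3 (prior 1/5): the host has 4 equally likely choices, so probability 1/4; weight (1/5)·(1/4) = 1/20.
The weights sum to 1/4.
So P(the gold coin in box 3 | the host opened box 2) = (1/20) / (1/4) = 1/5.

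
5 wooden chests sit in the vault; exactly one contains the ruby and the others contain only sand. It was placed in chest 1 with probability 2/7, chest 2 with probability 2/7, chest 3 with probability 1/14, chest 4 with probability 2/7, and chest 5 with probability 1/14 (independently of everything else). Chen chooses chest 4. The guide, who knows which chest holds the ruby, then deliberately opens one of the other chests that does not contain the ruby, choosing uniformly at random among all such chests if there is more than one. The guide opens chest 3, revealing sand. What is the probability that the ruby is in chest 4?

1/4

Condition on the true location of the ruby.
If it is in either of chests 1 and 2 (prior 2/7 each): the guide has 3 equally likely choices, so probability 1/3; weight (2/7)·(1/3) = 2/21 each.
If it is in chest 3 (prior 1/14): the guide opened chest 3, so this case is ruled out; weight (1/14)·0 = 0.
If it is in chest 4 (prior 2/7): the guide has 4 equally likely choices, so probability 1/4; weight (2/7)·(1/4) = 1/14.
If it is in chest 5 (prior 1/14): the guide has 3 equally likely choices, so probability 1/3; weight (1/14)·(1/3) = 1/42.
The weights sum to 2/7.
So P(the ruby in chest 4 | the guide opened chest 3) = (1/14) / (2/7) = 1/4.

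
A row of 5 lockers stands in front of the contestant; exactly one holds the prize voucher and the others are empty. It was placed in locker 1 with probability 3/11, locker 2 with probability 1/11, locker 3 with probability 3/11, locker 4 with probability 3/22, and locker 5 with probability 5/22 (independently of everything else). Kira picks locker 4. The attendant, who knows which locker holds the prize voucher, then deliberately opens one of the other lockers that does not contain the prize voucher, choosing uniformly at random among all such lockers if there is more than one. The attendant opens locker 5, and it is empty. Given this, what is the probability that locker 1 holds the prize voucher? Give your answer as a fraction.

24/65

Condition on the true location of the prize voucher.
If it is in either of lockers 1 and 3 (prior 3/11 each): the attendant has 3 equally likely choices, so probability 1/3; weight (3/11)·(1/3) = 1/11 each.
If it is in locker 2 (prior 1/11): the attendant has 3 equally likely choices, so probability 1/3; weight (1/11)·(1/3) = 1/33.
If it is in locker 4 (prior 3/22): the attendant has 4 equally likely choices, so probability 1/4; weight (3/22)·(1/4) = 3/88.
If it is in locker 5 (prior 5/22): the attendant opened locker 5, so this case is ruled out; weight (5/22)·0 = 0.
The weights sum to 65/264.
So P(the prize voucher in locker 1 | the attendant opened locker 5) = (1/11) / (65/264) = 24/65.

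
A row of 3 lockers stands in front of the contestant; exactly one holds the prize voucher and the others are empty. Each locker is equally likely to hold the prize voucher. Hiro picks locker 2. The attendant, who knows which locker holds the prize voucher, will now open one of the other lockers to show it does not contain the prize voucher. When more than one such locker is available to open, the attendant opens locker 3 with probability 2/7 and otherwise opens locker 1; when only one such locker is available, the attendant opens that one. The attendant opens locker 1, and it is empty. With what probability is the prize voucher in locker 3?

Apply Bayes' rule, conditioning on where the prize voucher actually is.
If it is in locker 1 (prior 1/3): the attendant opened locker 1, so this case is ruled out; weight (1/3)·0 = 0.
If it is in locker 2 (prior 1/3): locker 3 is available but not opened, probability 5/7; weight (1/3)·(5/7) = 5/21.
If it is in locker 3 (prior 1/3): only locker 1 is available, probability 1; weight (1/3)·1 = 1/3.
The weights sum to 4/7.
So P(the prize voucher in locker 3 | the attendant opened locker 1) = (1/3) / (4/7) = 7/12.

7/12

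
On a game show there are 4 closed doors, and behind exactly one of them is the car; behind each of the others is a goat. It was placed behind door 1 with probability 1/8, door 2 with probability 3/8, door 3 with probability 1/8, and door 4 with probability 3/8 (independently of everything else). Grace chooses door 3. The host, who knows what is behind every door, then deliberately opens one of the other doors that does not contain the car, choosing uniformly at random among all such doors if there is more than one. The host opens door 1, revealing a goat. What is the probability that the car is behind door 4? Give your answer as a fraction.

Consider each possible location of the car in turn.
If it is behind door 1 (prior 1/8): the host opened door 1, so this case is ruled out; weight (1/8)·0 = 0.
If it is behind either of doors 2 and 4 (prior 3/8 each): the host has 2 equally likely choices, so probability 1/2; weight (3/8)·(1/2) = 3/16 each.
If it is behind door 3 (prior 1/8): the host has 3 equally likely choices, so probability 1/3; weight (1/8)·(1/3) = 1/24.
The weights sum to 5/12.
So P(the car behind door 4 | the host opened door 1) = (3/16) / (5/12) = 9/20.

9/20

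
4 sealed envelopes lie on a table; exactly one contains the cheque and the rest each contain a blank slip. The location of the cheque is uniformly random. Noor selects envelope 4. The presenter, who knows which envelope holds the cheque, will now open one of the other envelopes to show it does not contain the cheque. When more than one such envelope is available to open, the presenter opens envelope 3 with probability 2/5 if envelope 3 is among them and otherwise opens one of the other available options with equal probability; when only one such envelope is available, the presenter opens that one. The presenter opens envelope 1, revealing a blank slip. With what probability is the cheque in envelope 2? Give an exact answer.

Condition on the true location of the cheque.
If it is in envelope 1 (prior 1/4): the presenter opened envelope 1, so this case is ruled out; weight (1/4)·0 = 0.
If it is in envelope 2 (prior 1/4): envelope 3 is available but not opened, probability 3/5; weight (1/4)·(3/5) = 3/20.
If it is in envelope 3 (prior 1/4): envelope 3 holds the prize so is unavailable; the presenter chooses uniformly among the 2 others, probability 1/2; weight (1/4)·(1/2) = 1/8.
If it is in envelope 4 (prior 1/4): envelope 3 is available but not opened; envelope 1 gets probability (1 − 2/5)/2 = 3/10; weight (1/4)·(3/10) = 3/40.
The weights sum to 7/20.
So P(the cheque in envelope 2 | the presenter opened envelope 1) = (3/20) / (7/20) = 3/7.

3/7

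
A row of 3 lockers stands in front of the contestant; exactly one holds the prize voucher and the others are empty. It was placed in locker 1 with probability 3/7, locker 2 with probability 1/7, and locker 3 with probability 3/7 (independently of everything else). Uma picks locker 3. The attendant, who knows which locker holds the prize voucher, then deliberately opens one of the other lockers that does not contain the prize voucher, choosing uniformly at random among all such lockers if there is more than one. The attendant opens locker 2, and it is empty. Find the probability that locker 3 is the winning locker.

1/3

Apply Bayes' rule, conditioning on where the prize voucher actually is.
If it is in locker 1 (prior 3/7): the attendant has no choice, probability 1; weight (3/7)·1 = 3/7.
If it is in locker 2 (prior 1/7): the attendant opened locker 2, so this case is ruled out; weight (1/7)·0 = 0.
If it is in locker 3 (prior 3/7): the attendant has 2 equally likely choices, so probability 1/2; weight (3/7)·(1/2) = 3/14.
The weights sum to 9/14.
So P(the prize voucher in locker 3 | the attendant opened locker 2) = (3/14) / (9/14) = 1/3.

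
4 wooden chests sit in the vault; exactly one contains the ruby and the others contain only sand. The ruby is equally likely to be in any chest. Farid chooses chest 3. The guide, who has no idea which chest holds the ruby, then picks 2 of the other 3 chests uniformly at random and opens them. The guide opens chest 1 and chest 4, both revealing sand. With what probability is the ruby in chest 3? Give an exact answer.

Condition on the true location of the ruby.
If it is in either of chests 1 and 4 (prior 1/4 each): that chest was opened and seen not to hold the prize — ruled out; weight (1/4)·0 = 0 each.
If it is in either of chests 2 and 3 (prior 1/4 each): the guide picks exactly this set with probability 1/3 regardless, and none is the prize; weight (1/4)·(1/3) = 1/12 each.
The weights sum to 1/6.
So P(the ruby in chest 3 | the guide opened chest 1 and chest 4) = (1/12) / (1/6) = 1/2.

1/2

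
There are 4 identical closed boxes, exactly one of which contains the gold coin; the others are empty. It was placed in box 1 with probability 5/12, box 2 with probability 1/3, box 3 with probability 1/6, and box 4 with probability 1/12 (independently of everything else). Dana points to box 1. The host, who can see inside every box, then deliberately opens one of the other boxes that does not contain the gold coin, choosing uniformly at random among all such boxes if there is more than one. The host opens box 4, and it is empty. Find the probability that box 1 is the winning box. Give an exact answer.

5/14

Condition on the true location of the gold coin.
If it is in box 1 (prior 5/12): the host has 3 equally likely choices, so probability 1/3; weight (5/12)·(1/3) = 5/36.
If it is in box 2 (prior 1/3): the host has 2 equally likely choices, so probability 1/2; weight (1/3)·(1/2) = 1/6.
If it is in box 3 (prior 1/6): the host has 2 equally likely choices, so probability 1/2; weight (1/6)·(1/2) = 1/12.
If it is in box 4 (prior 1/12): the host opened box 4, so this case is ruled out; weight (1/12)·0 = 0.
The weights sum to 7/18.
So P(the gold coin in box 1 | the host opened box 4) = (5/36) / (7/18) = 5/14.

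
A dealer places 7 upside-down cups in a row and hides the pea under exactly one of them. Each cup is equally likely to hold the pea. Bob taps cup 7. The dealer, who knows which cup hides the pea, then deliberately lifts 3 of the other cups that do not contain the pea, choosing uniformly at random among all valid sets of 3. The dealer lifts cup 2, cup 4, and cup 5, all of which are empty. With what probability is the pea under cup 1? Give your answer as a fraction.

Condition on the true location of the pea.
If it is under any of cups 1, 3, and 6 (prior 1/7 each): the dealer has 10 equally likely choices, so probability 1/10; weight (1/7)·(1/10) = 1/70 each.
If it is under any of cups 2, 4, and 5 (prior 1/7 each): that cup was opened and seen not to hold the prize — ruled out; weight (1/7)·0 = 0 each.
If it is under cup 7 (prior 1/7): the dealer has 20 equally likely choices, so probability 1/20; weight (1/7)·(1/20) = 1/140.
The weights sum to 1/20.
So P(the pea under cup 1 | the dealer opened cup 2, cup 4, and cup 5) = (1/70) / (1/20) = 2/7.

2/7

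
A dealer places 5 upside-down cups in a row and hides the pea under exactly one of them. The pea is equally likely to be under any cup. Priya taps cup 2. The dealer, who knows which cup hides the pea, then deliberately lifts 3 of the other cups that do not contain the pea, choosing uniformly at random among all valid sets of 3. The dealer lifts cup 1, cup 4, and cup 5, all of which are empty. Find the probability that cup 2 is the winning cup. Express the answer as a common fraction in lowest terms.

1/5

Consider each possible location of the pea in turn.
If it is under any of cups 1, 4, and 5 (prior 1/5 each): that cup was opened and seen not to hold the prize — ruled out; weight (1/5)·0 = 0 each.
If it is under cup 2 (prior 1/5): the dealer has 4 equally likely choices, so probability 1/4; weight (1/5)·(1/4) = 1/20.
If it is under cup 3 (prior 1/5): the dealer has no choice, probability 1; weight (1/5)·1 = 1/5.
The weights sum to 1/4.
So P(the pea under cup 2 | the dealer opened cup 1, cup 4, and cup 5) = (1/20) / (1/4) = 1/5.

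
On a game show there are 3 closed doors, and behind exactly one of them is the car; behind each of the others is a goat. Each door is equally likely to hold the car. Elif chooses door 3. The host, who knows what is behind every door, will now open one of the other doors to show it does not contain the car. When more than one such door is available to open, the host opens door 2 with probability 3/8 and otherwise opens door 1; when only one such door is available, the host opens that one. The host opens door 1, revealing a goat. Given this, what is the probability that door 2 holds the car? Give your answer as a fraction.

8/13

Consider each possible location of the car in turn.
If it is behind door 1 (prior 1/3): the host opened door 1, so this case is ruled out; weight (1/3)·0 = 0.
If it is behind door 2 (prior 1/3): only door 1 is available, probability 1; weight (1/3)·1 = 1/3.
If it is behind door 3 (prior 1/3): door 2 is available but not opened, probability 5/8; weight (1/3)·(5/8) = 5/24.
The weights sum to 13/24.
So P(the car behind door 2 | the host opened door 1) = (1/3) / (13/24) = 8/13.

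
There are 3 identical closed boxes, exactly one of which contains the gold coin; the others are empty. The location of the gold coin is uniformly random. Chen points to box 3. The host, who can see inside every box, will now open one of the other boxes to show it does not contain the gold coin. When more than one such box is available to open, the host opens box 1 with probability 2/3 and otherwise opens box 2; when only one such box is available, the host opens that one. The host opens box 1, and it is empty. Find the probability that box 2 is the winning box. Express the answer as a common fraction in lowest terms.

3/5

Condition on the true location of the gold coin.
If it is in box 1 (prior 1/3): the host opened box 1, so this case is ruled out; weight (1/3)·0 = 0.
If it is in box 2 (prior 1/3): only box 1 is available, probability 1; weight (1/3)·1 = 1/3.
If it is in box 3 (prior 1/3): box 1 is available, opened with probability 2/3; weight (1/3)·(2/3) = 2/9.
The weights sum to 5/9.
So P(the gold coin in box 2 | the host opened box 1) = (1/3) / (5/9) = 3/5.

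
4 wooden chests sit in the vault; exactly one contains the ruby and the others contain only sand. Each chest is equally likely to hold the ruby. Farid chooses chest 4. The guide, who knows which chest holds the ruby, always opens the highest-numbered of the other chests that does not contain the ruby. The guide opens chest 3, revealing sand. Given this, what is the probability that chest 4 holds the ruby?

1/3

Consider each possible location of the ruby in turn.
If it is in any of chests 1, 2, and 4 (prior 1/4 each): chest 3 is the highest-numbered option available, probability 1; weight (1/4)·1 = 1/4 each.
If it is in chest 3 (prior 1/4): the guide opened chest 3, so this case is ruled out; weight (1/4)·0 = 0.
The weights sum to 3/4.
So P(the ruby in chest 4 | the guide opened chest 3) = (1/4) / (3/4) = 1/3.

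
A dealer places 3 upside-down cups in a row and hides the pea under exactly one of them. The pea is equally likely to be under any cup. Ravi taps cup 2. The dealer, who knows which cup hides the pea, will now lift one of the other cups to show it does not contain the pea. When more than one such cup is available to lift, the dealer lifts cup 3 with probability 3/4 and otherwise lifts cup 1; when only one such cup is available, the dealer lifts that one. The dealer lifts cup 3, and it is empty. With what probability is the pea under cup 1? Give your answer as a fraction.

4/7

Condition on the true location of the pea.
If it is under cup 1 (prior 1/3): only cup 3 is available, probability 1; weight (1/3)·1 = 1/3.
If it is under cup 2 (prior 1/3): cup 3 is available, opened with probability 3/4; weight (1/3)·(3/4) = 1/4.
If it is under cup 3 (prior 1/3): the dealer opened cup 3, so this case is ruled out; weight (1/3)·0 = 0.
The weights sum to 7/12.
So P(the pea under cup 1 | the dealer opened cup 3) = (1/3) / (7/12) = 4/7.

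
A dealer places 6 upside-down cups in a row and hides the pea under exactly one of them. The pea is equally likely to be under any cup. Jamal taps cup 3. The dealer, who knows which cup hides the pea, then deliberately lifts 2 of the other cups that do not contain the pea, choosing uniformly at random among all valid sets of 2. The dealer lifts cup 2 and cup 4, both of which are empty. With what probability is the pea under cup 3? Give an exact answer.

1/6

Consider each possible location of the pea in turn.
If it is under any of cups 1, 5, and 6 (prior 1/6 each): the dealer has 6 equally likely choices, so probability 1/6; weight (1/6)·(1/6) = 1/36 each.
If it is under either of cups 2 and 4 (prior 1/6 each): that cup was opened and seen not to hold the prize — ruled out; weight (1/6)·0 = 0 each.
If it is under cup 3 (prior 1/6): the dealer has 10 equally likely choices, so probability 1/10; weight (1/6)·(1/10) = 1/60.
The weights sum to 1/10.
So P(the pea under cup 3 | the dealer opened cup 2 and cup 4) = (1/60) / (1/10) = 1/6.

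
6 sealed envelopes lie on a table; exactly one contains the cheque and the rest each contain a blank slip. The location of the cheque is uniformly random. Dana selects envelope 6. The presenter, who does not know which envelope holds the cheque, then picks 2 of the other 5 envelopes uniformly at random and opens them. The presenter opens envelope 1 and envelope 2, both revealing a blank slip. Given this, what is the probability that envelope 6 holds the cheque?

1/4

Because the presenter chose which envelopes to open without knowing where the cheque is, the choice is independent of the prize location. Learning that none of the 2 opened envelopes holds the cheque simply rules out those 2 locations and leaves the remaining 4 envelopes still equally likely by symmetry.
So P(the cheque in envelope 6) = 1/4.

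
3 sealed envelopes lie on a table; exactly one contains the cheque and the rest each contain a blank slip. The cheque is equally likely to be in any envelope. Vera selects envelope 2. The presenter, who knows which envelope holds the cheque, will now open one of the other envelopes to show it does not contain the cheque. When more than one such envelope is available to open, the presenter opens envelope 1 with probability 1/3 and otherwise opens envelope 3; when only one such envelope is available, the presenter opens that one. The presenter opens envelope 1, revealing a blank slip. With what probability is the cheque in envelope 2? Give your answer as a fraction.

Condition on the true location of the cheque.
If it is in envelope 1 (prior 1/3): the presenter opened envelope 1, so this case is ruled out; weight (1/3)·0 = 0.
If it is in envelope 2 (prior 1/3): envelope 1 is available, opened with probability 1/3; weight (1/3)·(1/3) = 1/9.
If it is in envelope 3 (prior 1/3): only envelope 1 is available, probability 1; weight (1/3)·1 = 1/3.
The weights sum to 4/9.
So P(the cheque in envelope 2 | the presenter opened envelope 1) = (1/9) / (4/9) = 1/4.

1/4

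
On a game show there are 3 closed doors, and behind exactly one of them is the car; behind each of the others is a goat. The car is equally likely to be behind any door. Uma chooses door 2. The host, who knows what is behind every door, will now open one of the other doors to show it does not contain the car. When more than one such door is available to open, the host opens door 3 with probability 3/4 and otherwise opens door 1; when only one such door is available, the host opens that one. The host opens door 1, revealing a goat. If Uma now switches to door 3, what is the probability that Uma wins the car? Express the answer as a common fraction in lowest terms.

4/5

Condition on the true location of the car.
If it is behind door 1 (prior 1/3): the host opened door 1, so this case is ruled out; weight (1/3)·0 = 0.
If it is behind door 2 (prior 1/3): door 3 is available but not opened, probability 1/4; weight (1/3)·(1/4) = 1/12.
If it is behind door 3 (prior 1/3): only door 1 is available, probability 1; weight (1/3)·1 = 1/3.
The weights sum to 5/12.
So P(the car behind door 3 | the host opened door 1) = (1/3) / (5/12) = 4/5.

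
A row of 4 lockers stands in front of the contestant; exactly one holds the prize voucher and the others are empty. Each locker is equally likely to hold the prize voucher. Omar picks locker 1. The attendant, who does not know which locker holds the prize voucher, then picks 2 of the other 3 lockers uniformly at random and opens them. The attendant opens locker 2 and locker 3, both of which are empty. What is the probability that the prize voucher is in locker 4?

Because the attendant chose which lockers to open without knowing where the prize voucher is, the choice is independent of the prize location. Learning that none of the 2 opened lockers holds the prize voucher simply rules out those 2 locations and leaves the remaining 2 lockers still equally likely by symmetry.
So P(the prize voucher in locker 4) = 1/2.

1/2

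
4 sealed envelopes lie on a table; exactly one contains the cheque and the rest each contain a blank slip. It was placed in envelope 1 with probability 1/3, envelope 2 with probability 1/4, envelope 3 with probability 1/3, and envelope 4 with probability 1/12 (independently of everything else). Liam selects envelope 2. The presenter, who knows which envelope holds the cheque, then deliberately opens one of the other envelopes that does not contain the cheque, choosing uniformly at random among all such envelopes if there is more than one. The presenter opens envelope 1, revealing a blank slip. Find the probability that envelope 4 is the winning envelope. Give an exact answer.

1/7

Consider each possible location of the cheque in turn.
If it is in envelope 1 (prior 1/3): the presenter opened envelope 1, so this case is ruled out; weight (1/3)·0 = 0.
If it is in envelope 2 (prior 1/4): the presenter has 3 equally likely choices, so probability 1/3; weight (1/4)·(1/3) = 1/12.
If it is in envelope 3 (prior 1/3): the presenter has 2 equally likely choices, so probability 1/2; weight (1/3)·(1/2) = 1/6.
If it is in envelope 4 (prior 1/12): the presenter has 2 equally likely choices, so probability 1/2; weight (1/12)·(1/2) = 1/24.
The weights sum to 7/24.
So P(the cheque in envelope 4 | the presenter opened envelope 1) = (1/24) / (7/24) = 1/7.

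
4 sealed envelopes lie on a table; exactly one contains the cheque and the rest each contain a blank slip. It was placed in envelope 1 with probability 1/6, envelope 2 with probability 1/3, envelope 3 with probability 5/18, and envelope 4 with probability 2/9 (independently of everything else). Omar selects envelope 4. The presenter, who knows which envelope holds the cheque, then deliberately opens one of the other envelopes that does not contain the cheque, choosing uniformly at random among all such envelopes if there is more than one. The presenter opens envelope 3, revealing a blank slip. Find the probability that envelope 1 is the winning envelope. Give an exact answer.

Apply Bayes' rule, conditioning on where the cheque actually is.
If it is in envelope 1 (prior 1/6): the presenter has 2 equally likely choices, so probability 1/2; weight (1/6)·(1/2) = 1/12.
If it is in envelope 2 (prior 1/3): the presenter has 2 equally likely choices, so probability 1/2; weight (1/3)·(1/2) = 1/6.
If it is in envelope 3 (prior 5/18): the presenter opened envelope 3, so this case is ruled out; weight (5/18)·0 = 0.
If it is in envelope 4 (prior 2/9): the presenter has 3 equally likely choices, so probability 1/3; weight (2/9)·(1/3) = 2/27.
The weights sum to 35/108.
So P(the cheque in envelope 1 | the presenter opened envelope 3) = (1/12) / (35/108) = 9/35.

9/35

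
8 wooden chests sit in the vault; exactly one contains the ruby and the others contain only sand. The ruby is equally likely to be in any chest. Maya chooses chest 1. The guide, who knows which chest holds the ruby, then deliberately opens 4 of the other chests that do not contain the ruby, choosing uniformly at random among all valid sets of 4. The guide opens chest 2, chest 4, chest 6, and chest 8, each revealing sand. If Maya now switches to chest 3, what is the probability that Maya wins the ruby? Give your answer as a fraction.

7/24

Consider each possible location of the ruby in turn.
If it is in chest 1 (prior 1/8): the guide has 35 equally likely choices, so probability 1/35; weight (1/8)·(1/35) = 1/280.
If it is in any of chests 2, 4, 6, and 8 (prior 1/8 each): that chest was opened and seen not to hold the prize — ruled out; weight (1/8)·0 = 0 each.
If it is in any of chests 3, 5, and 7 (prior 1/8 each): the guide has 15 equally likely choices, so probability 1/15; weight (1/8)·(1/15) = 1/120 each.
The weights sum to 1/35.
So P(the ruby in chest 3 | the guide opened chest 2, chest 4, chest 6, and chest 8) = (1/120) / (1/35) = 7/24.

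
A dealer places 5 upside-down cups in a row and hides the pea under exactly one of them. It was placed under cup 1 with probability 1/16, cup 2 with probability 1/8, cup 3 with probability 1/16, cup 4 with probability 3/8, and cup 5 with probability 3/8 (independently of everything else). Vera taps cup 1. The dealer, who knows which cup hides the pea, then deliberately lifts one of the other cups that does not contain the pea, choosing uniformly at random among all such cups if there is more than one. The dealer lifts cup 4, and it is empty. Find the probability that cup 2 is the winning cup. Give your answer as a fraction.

Consider each possible location of the pea in turn.
If it is under cup 1 (prior 1/16): the dealer has 4 equally likely choices, so probability 1/4; weight (1/16)·(1/4) = 1/64.
If it is under cup 2 (prior 1/8): the dealer has 3 equally likely choices, so probability 1/3; weight (1/8)·(1/3) = 1/24.
If it is under cup 3 (prior 1/16): the dealer has 3 equally likely choices, so probability 1/3; weight (1/16)·(1/3) = 1/48.
If it is under cup 4 (prior 3/8): the dealer opened cup 4, so this case is ruled out; weight (3/8)·0 = 0.
If it is under cup 5 (prior 3/8): the dealer has 3 equally likely choices, so probability 1/3; weight (3/8)·(1/3) = 1/8.
The weights sum to 13/64.
So P(the pea under cup 2 | the dealer opened cup 4) = (1/24) / (13/64) = 8/39.

8/39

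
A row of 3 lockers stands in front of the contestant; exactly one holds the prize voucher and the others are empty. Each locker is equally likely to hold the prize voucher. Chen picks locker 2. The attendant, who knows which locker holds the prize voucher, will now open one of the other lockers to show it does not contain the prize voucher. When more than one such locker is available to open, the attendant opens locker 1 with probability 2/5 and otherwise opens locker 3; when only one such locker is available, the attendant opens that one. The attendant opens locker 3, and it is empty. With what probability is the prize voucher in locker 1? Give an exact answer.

Consider each possible location of the prize voucher in turn.
If it is in locker 1 (prior 1/3): only locker 3 is available, probability 1; weight (1/3)·1 = 1/3.
If it is in locker 2 (prior 1/3): locker 1 is available but not opened, probability 3/5; weight (1/3)·(3/5) = 1/5.
If it is in locker 3 (prior 1/3): the attendant opened locker 3, so this case is ruled out; weight (1/3)·0 = 0.
The weights sum to 8/15.
So P(the prize voucher in locker 1 | the attendant opened locker 3) = (1/3) / (8/15) = 5/8.

5/8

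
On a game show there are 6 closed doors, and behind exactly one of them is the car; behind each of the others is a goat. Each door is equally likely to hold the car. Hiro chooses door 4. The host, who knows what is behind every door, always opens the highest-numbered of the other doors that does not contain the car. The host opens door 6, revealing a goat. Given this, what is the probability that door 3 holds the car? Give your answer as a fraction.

Condition on the true location of the car.
If it is behind any of doors 1, 2, 3, 4, and 5 (prior 1/6 each): door 6 is the highest-numbered option available, probability 1; weight (1/6)·1 = 1/6 each.
If it is behind door 6 (prior 1/6): the host opened door 6, so this case is ruled out; weight (1/6)·0 = 0.
The weights sum to 5/6.
So P(the car behind door 3 | the host opened door 6) = (1/6) / (5/6) = 1/5.

1/5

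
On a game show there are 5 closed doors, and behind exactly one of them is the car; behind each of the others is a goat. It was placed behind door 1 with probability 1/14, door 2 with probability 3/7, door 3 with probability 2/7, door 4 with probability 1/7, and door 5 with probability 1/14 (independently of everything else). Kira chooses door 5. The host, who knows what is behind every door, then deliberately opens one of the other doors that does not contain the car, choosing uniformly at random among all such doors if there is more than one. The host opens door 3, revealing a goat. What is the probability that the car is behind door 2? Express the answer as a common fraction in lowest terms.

Consider each possible location of the car in turn.
If it is behind door 1 (prior 1/14): the host has 3 equally likely choices, so probability 1/3; weight (1/14)·(1/3) = 1/42.
If it is behind door 2 (prior 3/7): the host has 3 equally likely choices, so probability 1/3; weight (3/7)·(1/3) = 1/7.
If it is behind door 3 (prior 2/7): the host opened door 3, so this case is ruled out; weight (2/7)·0 = 0.
If it is behind door 4 (prior 1/7): the host has 3 equally likely choices, so probability 1/3; weight (1/7)·(1/3) = 1/21.
If it is behind door 5 (prior 1/14): the host has 4 equally likely choices, so probability 1/4; weight (1/14)·(1/4) = 1/56.
The weights sum to 13/56.
So P(the car behind door 2 | the host opened door 3) = (1/7) / (13/56) = 8/13.

8/13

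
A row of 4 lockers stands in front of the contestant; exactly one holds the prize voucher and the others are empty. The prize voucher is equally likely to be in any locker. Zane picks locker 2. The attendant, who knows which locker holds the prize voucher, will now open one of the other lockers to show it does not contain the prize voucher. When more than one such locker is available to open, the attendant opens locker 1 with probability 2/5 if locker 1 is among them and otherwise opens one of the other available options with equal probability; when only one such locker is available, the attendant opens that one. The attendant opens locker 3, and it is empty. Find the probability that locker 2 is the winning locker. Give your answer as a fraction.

Condition on the true location of the prize voucher.
If it is in locker 1 (prior 1/4): locker 1 holds the prize so is unavailable; the attendant chooses uniformly among the 2 others, probability 1/2; weight (1/4)·(1/2) = 1/8.
If it is in locker 2 (prior 1/4): locker 1 is available but not opened; locker 3 gets probability (1 − 2/5)/2 = 3/10; weight (1/4)·(3/10) = 3/40.
If it is in locker 3 (prior 1/4): the attendant opened locker 3, so this case is ruled out; weight (1/4)·0 = 0.
If it is in locker 4 (prior 1/4): locker 1 is available but not opened, probability 3/5; weight (1/4)·(3/5) = 3/20.
The weights sum to 7/20.
So P(the prize voucher in locker 2 | the attendant opened locker 3) = (3/40) / (7/20) = 3/14.

3/14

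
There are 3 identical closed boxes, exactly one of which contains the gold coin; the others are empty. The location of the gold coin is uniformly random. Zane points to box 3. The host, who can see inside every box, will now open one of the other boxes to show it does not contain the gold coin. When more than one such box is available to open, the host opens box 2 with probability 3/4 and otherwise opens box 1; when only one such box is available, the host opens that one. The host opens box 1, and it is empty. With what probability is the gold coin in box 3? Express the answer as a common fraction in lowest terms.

Apply Bayes' rule, conditioning on where the gold coin actually is.
If it is in box 1 (prior 1/3): the host opened box 1, so this case is ruled out; weight (1/3)·0 = 0.
If it is in box 2 (prior 1/3): only box 1 is available, probability 1; weight (1/3)·1 = 1/3.
If it is in box 3 (prior 1/3): box 2 is available but not opened, probability 1/4; weight (1/3)·(1/4) = 1/12.
The weights sum to 5/12.
So P(the gold coin in box 3 | the host opened box 1) = (1/12) / (5/12) = 1/5.

1/5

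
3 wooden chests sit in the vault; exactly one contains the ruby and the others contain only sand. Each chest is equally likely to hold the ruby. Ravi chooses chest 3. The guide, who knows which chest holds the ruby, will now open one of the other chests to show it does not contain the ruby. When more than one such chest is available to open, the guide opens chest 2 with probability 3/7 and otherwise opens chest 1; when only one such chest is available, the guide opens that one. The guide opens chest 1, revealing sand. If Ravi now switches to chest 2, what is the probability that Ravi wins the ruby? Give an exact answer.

Consider each possible location of the ruby in turn.
If it is in chest 1 (prior 1/3): the guide opened chest 1, so this case is ruled out; weight (1/3)·0 = 0.
If it is in chest 2 (prior 1/3): only chest 1 is available, probability 1; weight (1/3)·1 = 1/3.
If it is in chest 3 (prior 1/3): chest 2 is available but not opened, probability 4/7; weight (1/3)·(4/7) = 4/21.
The weights sum to 11/21.
So P(the ruby in chest 2 | the guide opened chest 1) = (1/3) / (11/21) = 7/11.

7/11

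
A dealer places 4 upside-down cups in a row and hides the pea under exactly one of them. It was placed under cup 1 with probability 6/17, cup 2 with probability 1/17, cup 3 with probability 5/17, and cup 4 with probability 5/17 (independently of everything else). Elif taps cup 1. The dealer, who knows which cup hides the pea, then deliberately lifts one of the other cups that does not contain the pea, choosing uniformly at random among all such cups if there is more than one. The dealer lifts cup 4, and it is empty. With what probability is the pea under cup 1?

2/5

Condition on the true location of the pea.
If it is under cup 1 (prior 6/17): the dealer has 3 equally likely choices, so probability 1/3; weight (6/17)·(1/3) = 2/17.
If it is under cup 2 (prior 1/17): the dealer has 2 equally likely choices, so probability 1/2; weight (1/17)·(1/2) = 1/34.
If it is under cup 3 (prior 5/17): the dealer has 2 equally likely choices, so probability 1/2; weight (5/17)·(1/2) = 5/34.
If it is under cup 4 (prior 5/17): the dealer opened cup 4, so this case is ruled out; weight (5/17)·0 = 0.
The weights sum to 5/17.
So P(the pea under cup 1 | the dealer opened cup 4) = (2/17) / (5/17) = 2/5.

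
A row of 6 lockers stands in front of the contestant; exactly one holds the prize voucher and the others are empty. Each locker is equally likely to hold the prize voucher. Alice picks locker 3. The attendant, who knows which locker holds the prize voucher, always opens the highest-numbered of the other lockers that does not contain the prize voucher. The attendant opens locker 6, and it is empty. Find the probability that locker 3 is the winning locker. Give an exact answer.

Apply Bayes' rule, conditioning on where the prize voucher actually is.
If it is in any of lockers 1, 2, 3, 4, and 5 (prior 1/6 each): locker 6 is the highest-numbered option available, probability 1; weight (1/6)·1 = 1/6 each.
If it is in locker 6 (prior 1/6): the attendant opened locker 6, so this case is ruled out; weight (1/6)·0 = 0.
The weights sum to 5/6.
So P(the prize voucher in locker 3 | the attendant opened locker 6) = (1/6) / (5/6) = 1/5.

1/5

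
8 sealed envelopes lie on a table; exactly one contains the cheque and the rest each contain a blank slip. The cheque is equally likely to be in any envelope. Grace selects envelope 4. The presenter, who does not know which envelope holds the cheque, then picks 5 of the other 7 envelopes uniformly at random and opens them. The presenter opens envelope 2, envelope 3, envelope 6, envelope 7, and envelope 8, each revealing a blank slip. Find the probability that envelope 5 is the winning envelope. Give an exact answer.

1/3

Consider each possible location of the cheque in turn.
If it is in any of envelopes 1, 4, and 5 (prior 1/8 each): the presenter picks exactly this set with probability 1/21 regardless, and none is the prize; weight (1/8)·(1/21) = 1/168 each.
If it is in any of envelopes 2, 3, 6, 7, and 8 (prior 1/8 each): that envelope was opened and seen not to hold the prize — ruled out; weight (1/8)·0 = 0 each.
The weights sum to 1/56.
So P(the cheque in envelope 5 | the presenter opened envelope 2, envelope 3, envelope 6, envelope 7, and envelope 8) = (1/168) / (1/56) = 1/3.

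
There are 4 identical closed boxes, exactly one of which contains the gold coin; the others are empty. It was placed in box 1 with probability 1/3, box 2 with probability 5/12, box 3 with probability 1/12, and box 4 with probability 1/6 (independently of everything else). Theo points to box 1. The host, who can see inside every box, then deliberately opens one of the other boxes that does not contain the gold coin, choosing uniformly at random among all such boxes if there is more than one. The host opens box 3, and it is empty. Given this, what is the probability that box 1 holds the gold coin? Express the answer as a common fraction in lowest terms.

Condition on the true location of the gold coin.
If it is in box 1 (prior 1/3): the host has 3 equally likely choices, so probability 1/3; weight (1/3)·(1/3) = 1/9.
If it is in box 2 (prior 5/12): the host has 2 equally likely choices, so probability 1/2; weight (5/12)·(1/2) = 5/24.
If it is in box 3 (prior 1/12): the host opened box 3, so this case is ruled out; weight (1/12)·0 = 0.
If it is in box 4 (prior 1/6): the host has 2 equally likely choices, so probability 1/2; weight (1/6)·(1/2) = 1/12.
The weights sum to 29/72.
So P(the gold coin in box 1 | the host opened box 3) = (1/9) / (29/72) = 8/29.

8/29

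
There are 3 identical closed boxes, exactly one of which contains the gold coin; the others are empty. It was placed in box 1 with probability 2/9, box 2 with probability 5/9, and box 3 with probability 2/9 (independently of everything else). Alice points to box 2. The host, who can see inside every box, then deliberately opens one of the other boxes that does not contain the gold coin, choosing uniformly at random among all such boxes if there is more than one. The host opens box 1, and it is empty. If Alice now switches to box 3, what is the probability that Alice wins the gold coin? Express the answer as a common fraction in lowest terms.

4/9

Apply Bayes' rule, conditioning on where the gold coin actually is.
If it is in box 1 (prior 2/9): the host opened box 1, so this case is ruled out; weight (2/9)·0 = 0.
If it is in box 2 (prior 5/9): the host has 2 equally likely choices, so probability 1/2; weight (5/9)·(1/2) = 5/18.
If it is in box 3 (prior 2/9): the host has no choice, probability 1; weight (2/9)·1 = 2/9.
The weights sum to 1/2.
So P(the gold coin in box 3 | the host opened box 1) = (2/9) / (1/2) = 4/9.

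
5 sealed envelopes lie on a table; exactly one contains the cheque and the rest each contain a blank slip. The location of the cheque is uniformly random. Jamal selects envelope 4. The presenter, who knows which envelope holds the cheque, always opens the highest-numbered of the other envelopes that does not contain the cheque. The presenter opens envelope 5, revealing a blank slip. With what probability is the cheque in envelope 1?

Apply Bayes' rule, conditioning on where the cheque actually is.
If it is in any of envelopes 1, 2, 3, and 4 (prior 1/5 each): envelope 5 is the highest-numbered option available, probability 1; weight (1/5)·1 = 1/5 each.
If it is in envelope 5 (prior 1/5): the presenter opened envelope 5, so this case is ruled out; weight (1/5)·0 = 0.
The weights sum to 4/5.
So P(the cheque in envelope 1 | the presenter opened envelope 5) = (1/5) / (4/5) = 1/4.

1/4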